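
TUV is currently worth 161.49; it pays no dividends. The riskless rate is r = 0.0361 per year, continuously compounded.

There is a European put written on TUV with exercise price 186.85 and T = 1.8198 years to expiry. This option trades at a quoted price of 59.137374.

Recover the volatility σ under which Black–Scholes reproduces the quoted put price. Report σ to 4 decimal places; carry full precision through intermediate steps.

sigma = 0.5913

At σ = 0.5913 the Black–Scholes value reproduces the quote:
σ√T = 0.5913·√1.8198 = 0.797663
d₁ = (ln(S/K) + (r+σ²/2)T) / (σ√T) = (ln(161.49/186.85) + (0.0361+0.5913²/2)·1.8198) / 0.797663 = (-0.145863 + 0.383828) / 0.797663 = 0.298328
d₂ = d₁ − σ√T = 0.298328 − 0.797663 = -0.499335
e^{−rT} = 0.936417
N(−d₁) = 0.382726,  N(−d₂) = 0.691228
V = K·e^{−rT}·N(−d₂) − S·N(−d₁) = 120.943863 − 61.806489 = 59.137374 (equal to the quote); since ∂V/∂σ > 0 for all σ, the implied volatility is unique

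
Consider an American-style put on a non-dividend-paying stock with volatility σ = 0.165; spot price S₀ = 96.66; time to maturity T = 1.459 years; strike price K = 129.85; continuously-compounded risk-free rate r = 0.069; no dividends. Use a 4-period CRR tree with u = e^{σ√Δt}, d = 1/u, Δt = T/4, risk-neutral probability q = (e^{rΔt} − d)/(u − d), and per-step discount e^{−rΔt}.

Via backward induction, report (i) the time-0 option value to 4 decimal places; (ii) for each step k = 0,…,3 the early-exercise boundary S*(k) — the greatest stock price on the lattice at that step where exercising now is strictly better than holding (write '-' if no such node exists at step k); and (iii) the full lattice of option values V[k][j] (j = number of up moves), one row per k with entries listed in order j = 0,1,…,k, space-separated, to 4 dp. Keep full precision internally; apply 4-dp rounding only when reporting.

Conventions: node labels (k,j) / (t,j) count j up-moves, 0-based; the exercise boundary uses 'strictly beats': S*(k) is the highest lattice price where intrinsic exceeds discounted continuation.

params: Δt=0.36475 u=1.10479 d=0.90515 q=0.60278 e^(-rΔt)=0.97515
t_4 payoffs: 64.9663 50.6562 33.1900 11.8716 0.0000
t_3: node(3,0) S=71.6825 payoff=58.1675 vs cont=54.9402 → 58.1675 [stop]  node(3,1) S=87.4921 payoff=42.3579 vs cont=39.1306 → 42.3579 [stop]  node(3,2) S=106.7885 payoff=23.0615 vs cont=19.8342 → 23.0615 [stop]  node(3,3) S=130.3408 payoff=0.0000 vs cont=4.5985 → 4.5985 [wait]  ⇒ S*(3)=106.7885
t_2: node(2,0) S=79.1938 payoff=50.6562 vs cont=47.4290 → 50.6562 [stop]  node(2,1) S=96.6600 payoff=33.1900 vs cont=29.9627 → 33.1900 [stop]  node(2,2) S=117.9784 payoff=11.8716 vs cont=11.6358 → 11.8716 [stop]  ⇒ S*(2)=117.9784
t_1: node(1,0) S=87.4921 payoff=42.3579 vs cont=39.1306 → 42.3579 [stop]  node(1,1) S=106.7885 payoff=23.0615 vs cont=19.8342 → 23.0615 [stop]  ⇒ S*(1)=106.7885
t_0: node(0,0) S=96.6600 payoff=33.1900 vs cont=29.9627 → 33.1900 [stop]  ⇒ S*(0)=96.6600

price = 33.1900
boundary = 96.6600 106.7885 117.9784 106.7885
tree:
33.1900
42.3579 23.0615
50.6562 33.1900 11.8716
58.1675 42.3579 23.0615 4.5985
64.9663 50.6562 33.1900 11.8716 0.0000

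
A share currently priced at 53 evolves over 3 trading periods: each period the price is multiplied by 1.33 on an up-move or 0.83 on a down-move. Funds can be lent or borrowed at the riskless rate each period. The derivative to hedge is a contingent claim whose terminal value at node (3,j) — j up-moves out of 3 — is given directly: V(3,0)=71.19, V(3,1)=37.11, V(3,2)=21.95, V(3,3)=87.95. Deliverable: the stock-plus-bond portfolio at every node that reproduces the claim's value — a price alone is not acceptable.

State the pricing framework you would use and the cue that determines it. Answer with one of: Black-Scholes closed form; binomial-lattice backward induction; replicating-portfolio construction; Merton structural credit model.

Key observation: the mandate to exhibit the hedge at every date and state singles out the replicating-portfolio construction on the 3-period tree with factors 1.33 and 0.83 from 53.

framework: replicating-portfolio construction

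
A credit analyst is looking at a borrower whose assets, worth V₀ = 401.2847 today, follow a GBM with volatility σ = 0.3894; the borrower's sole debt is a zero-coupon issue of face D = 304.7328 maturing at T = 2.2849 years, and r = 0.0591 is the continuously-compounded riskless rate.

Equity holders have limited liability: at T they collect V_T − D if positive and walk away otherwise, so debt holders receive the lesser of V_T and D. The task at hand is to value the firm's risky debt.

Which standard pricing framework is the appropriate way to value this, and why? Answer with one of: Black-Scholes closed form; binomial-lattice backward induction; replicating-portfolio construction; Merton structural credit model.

Key observation: with the firm-asset dynamics (V₀ = 401.2847) and a single zero-coupon liability of face 304.7328 given, debt value, spread, and default probability all derive from the option view of the balance sheet.

framework: Merton structural credit model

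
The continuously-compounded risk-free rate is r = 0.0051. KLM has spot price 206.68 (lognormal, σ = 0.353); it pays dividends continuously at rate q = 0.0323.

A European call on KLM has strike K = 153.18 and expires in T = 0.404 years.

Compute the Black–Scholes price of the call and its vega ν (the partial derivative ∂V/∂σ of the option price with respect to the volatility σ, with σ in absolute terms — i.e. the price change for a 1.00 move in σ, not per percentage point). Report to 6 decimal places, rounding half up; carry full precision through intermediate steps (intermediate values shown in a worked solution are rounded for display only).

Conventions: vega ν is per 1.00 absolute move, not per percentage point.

σ√T = 0.353·√0.404 = 0.224370
d₁ = (ln(S/K) + (r−q+σ²/2)T) / (σ√T) = (ln(206.68/153.18) + (0.0051−0.0323+0.353²/2)·0.404) / 0.224370 = (0.299558 + 0.014182) / 0.224370 = 1.398314
d₂ = d₁ − σ√T = 1.398314 − 0.224370 = 1.173944
e^{−rT} = 0.997942
e^{−qT} = 0.987036
N(d₁) = 0.918991,  N(d₂) = 0.879791
Call price V = S·e^{−qT}·N(d₁) − K·e^{−rT}·N(d₂) = 187.474564 − 134.489041 = 52.985523
φ(d₁) = (1/√(2π))·e^{−d₁²/2} = 0.150081
ν = S·e^{−qT}·φ(d₁)·√T = 19.460218

price = 52.985523
ν = 19.460218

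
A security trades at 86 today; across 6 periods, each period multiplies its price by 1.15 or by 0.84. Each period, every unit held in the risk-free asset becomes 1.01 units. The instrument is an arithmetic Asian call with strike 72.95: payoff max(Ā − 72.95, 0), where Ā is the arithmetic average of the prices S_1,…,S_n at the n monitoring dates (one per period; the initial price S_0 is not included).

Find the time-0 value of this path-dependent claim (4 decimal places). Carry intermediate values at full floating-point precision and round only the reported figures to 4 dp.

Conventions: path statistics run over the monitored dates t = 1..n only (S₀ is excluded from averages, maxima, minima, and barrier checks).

price = 17.5319

No-arbitrage gives p* = (R−d)/(u−d) = 0.5484: enumerate every path, weight its payoff by its p*-probability, and discount by R^6.
Enumerate all 2^6 = 64 price paths (U = up ×1.15, D = down ×0.84); each path with k up-moves has probability p*^k·(1−p*)^(6−k).
DDDDDD: Ā=48.8148, payoff=0.0000, prob=0.008484
UDDDDD: Ā=66.8298, payoff=0.0000, prob=0.010302
DUDDDD: Ā=62.3865, payoff=0.0000, prob=0.010302
UUDDDD: Ā=85.4101, payoff=12.4601, prob=0.012509
DDUDDD: Ā=58.6541, payoff=0.0000, prob=0.010302
UDUDDD: Ā=80.3002, payoff=7.3502, prob=0.012509
DUUDDD: Ā=75.8569, payoff=2.9069, prob=0.012509
UUUDDD: Ā=103.8517, payoff=30.9017, prob=0.015190
DDDUDD: Ā=55.5189, payoff=0.0000, prob=0.010302
UDDUDD: Ā=76.0080, payoff=3.0580, prob=0.012509
DUDUDD: Ā=71.5646, payoff=0.0000, prob=0.012509
UUDUDD: Ā=97.9754, payoff=25.0254, prob=0.015190
DDUUDD: Ā=67.8322, payoff=0.0000, prob=0.012509
UDUUDD: Ā=92.8656, payoff=19.9156, prob=0.015190
DUUUDD: Ā=88.4222, payoff=15.4722, prob=0.015190
UUUUDD: Ā=121.0542, payoff=48.1042, prob=0.018445
DDDDUD: Ā=52.8853, payoff=0.0000, prob=0.010302
UDDDUD: Ā=72.4025, payoff=0.0000, prob=0.012509
DUDDUD: Ā=67.9591, payoff=0.0000, prob=0.012509
UUDDUD: Ā=93.0393, payoff=20.0893, prob=0.015190
DDUDUD: Ā=64.2267, payoff=0.0000, prob=0.012509
UDUDUD: Ā=87.9295, payoff=14.9795, prob=0.015190
DUUDUD: Ā=83.4861, payoff=10.5361, prob=0.015190
UUUDUD: Ā=114.2965, payoff=41.3465, prob=0.018445
DDDUUD: Ā=61.0915, payoff=0.0000, prob=0.012509
UDDUUD: Ā=83.6372, payoff=10.6872, prob=0.015190
DUDUUD: Ā=79.1939, payoff=6.2439, prob=0.015190
UUDUUD: Ā=108.4202, payoff=35.4702, prob=0.018445
DDUUUD: Ā=75.4615, payoff=2.5115, prob=0.015190
UDUUUD: Ā=103.3104, payoff=30.3604, prob=0.018445
DUUUUD: Ā=98.8670, payoff=25.9170, prob=0.018445
UUUUUD: Ā=135.3537, payoff=62.4037, prob=0.022398
DDDDDU: Ā=50.6731, payoff=0.0000, prob=0.010302
UDDDDU: Ā=69.3739, payoff=0.0000, prob=0.012509
DUDDDU: Ā=64.9305, payoff=0.0000, prob=0.012509
UUDDDU: Ā=88.8930, payoff=15.9430, prob=0.015190
DDUDDU: Ā=61.1981, payoff=0.0000, prob=0.012509
UDUDDU: Ā=83.7831, payoff=10.8331, prob=0.015190
DUUDDU: Ā=79.3398, payoff=6.3898, prob=0.015190
UUUDDU: Ā=108.6200, payoff=35.6700, prob=0.018445
DDDUDU: Ā=58.0629, payoff=0.0000, prob=0.012509
UDDUDU: Ā=79.4909, payoff=6.5409, prob=0.015190
DUDUDU: Ā=75.0476, payoff=2.0976, prob=0.015190
UUDUDU: Ā=102.7437, payoff=29.7937, prob=0.018445
DDUUDU: Ā=71.3152, payoff=0.0000, prob=0.015190
UDUUDU: Ā=97.6338, payoff=24.6838, prob=0.018445
DUUUDU: Ā=93.1905, payoff=20.2405, prob=0.018445
UUUUDU: Ā=127.5822, payoff=54.6322, prob=0.022398
DDDDUU: Ā=55.4293, payoff=0.0000, prob=0.012509
UDDDUU: Ā=75.8854, payoff=2.9354, prob=0.015190
DUDDUU: Ā=71.4421, payoff=0.0000, prob=0.015190
UUDDUU: Ā=97.8076, payoff=24.8576, prob=0.018445
DDUDUU: Ā=67.7097, payoff=0.0000, prob=0.015190
UDUDUU: Ā=92.6977, payoff=19.7477, prob=0.018445
DUUDUU: Ā=88.2544, payoff=15.3044, prob=0.018445
UUUDUU: Ā=120.8245, payoff=47.8745, prob=0.022398
DDDUUU: Ā=64.5744, payoff=0.0000, prob=0.015190
UDDUUU: Ā=88.4055, payoff=15.4555, prob=0.018445
DUDUUU: Ā=83.9621, payoff=11.0121, prob=0.018445
UUDUUU: Ā=114.9482, payoff=41.9982, prob=0.022398
DDUUUU: Ā=80.2297, payoff=7.2797, prob=0.018445
UDUUUU: Ā=109.8383, payoff=36.8883, prob=0.022398
DUUUUU: Ā=105.3950, payoff=32.4450, prob=0.022398
UUUUUU: Ā=144.2908, payoff=71.3408, prob=0.027197
Price = Σ prob·payoff / R^6 = 18.610495 / 1.061520 = 17.5319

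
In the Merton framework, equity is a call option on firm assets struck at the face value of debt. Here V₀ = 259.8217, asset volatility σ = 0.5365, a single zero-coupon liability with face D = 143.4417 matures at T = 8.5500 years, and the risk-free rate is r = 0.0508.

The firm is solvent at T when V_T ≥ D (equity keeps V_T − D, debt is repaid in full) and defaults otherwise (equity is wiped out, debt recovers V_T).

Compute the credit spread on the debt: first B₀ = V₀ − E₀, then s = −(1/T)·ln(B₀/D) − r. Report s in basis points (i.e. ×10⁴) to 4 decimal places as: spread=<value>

spread=488.9298

Apply the equity-as-call identities (strike 143.4417, horizon 8.5500 years):
d₁ = [ln(V₀/D) + (r + σ²/2)T] / (σ√T)
   = [ln(259.8217/143.4417) + (0.0508 + 0.5·0.5365²)·8.5500] / (0.5365·√8.5500)
   = [0.594067 + 1.664823] / 1.568747 = 1.439933
d₂ = d₁ − σ√T = 1.439933 − 1.568747 = -0.128814
N(d₁) = 0.925057,  N(d₂) = 0.448753,  e^(−rT) = 0.647692
E₀ = V₀·N(d₁) − D·e^(−rT)·N(d₂)
   = 259.8217·0.925057 − 143.4417·0.647692·0.448753 = 198.658009
B₀ = V₀ − E₀ = 259.8217 − 198.658009 = 61.163691
spread = −(1/T)·ln(B₀/D) − r = −(1/8.5500)·ln(61.163691/143.4417) − 0.0508 = 0.04889298
in basis points: 0.04889298 × 10⁴ = 488.9298 bp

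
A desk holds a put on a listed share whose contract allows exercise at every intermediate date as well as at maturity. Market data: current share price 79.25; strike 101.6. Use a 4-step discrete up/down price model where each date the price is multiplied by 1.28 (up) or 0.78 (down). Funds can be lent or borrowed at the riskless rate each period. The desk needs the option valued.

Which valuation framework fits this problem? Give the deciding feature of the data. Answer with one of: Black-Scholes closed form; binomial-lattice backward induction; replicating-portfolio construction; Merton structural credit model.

Key observation: an American put (K = 101.6, S₀ = 79.25) on a 4-date tree has no closed form — the optimal stopping decision is embedded and must be resolved recursively from expiry.

framework: binomial-lattice backward induction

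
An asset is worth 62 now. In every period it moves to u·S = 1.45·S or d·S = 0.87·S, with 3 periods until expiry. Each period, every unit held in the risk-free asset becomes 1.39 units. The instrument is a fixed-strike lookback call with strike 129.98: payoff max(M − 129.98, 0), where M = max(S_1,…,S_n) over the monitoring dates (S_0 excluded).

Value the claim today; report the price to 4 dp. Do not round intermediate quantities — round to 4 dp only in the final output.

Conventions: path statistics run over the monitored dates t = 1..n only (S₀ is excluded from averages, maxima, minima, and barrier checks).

Under the martingale measure an up-move has probability p* = 0.8966; value the claim as the probability-weighted average of per-path payoffs, discounted 3 periods at R = 1.39.
Enumerate all 2^3 = 8 price paths (U = up ×1.45, D = down ×0.87); each path with k up-moves has probability p*^k·(1−p*)^(3−k).
DDD: M=53.9400, payoff=0.0000, prob=0.001107
UDD: M=89.9000, payoff=0.0000, prob=0.009594
DUD: M=78.2130, payoff=0.0000, prob=0.009594
UUD: M=130.3550, payoff=0.3750, prob=0.083152
DDU: M=68.0453, payoff=0.0000, prob=0.009594
UDU: M=113.4089, payoff=0.0000, prob=0.083152
DUU: M=113.4089, payoff=0.0000, prob=0.083152
UUU: M=189.0147, payoff=59.0348, prob=0.720653
Price = Σ prob·payoff / R^3 = 42.574737 / 2.685619 = 15.8529

price = 15.8529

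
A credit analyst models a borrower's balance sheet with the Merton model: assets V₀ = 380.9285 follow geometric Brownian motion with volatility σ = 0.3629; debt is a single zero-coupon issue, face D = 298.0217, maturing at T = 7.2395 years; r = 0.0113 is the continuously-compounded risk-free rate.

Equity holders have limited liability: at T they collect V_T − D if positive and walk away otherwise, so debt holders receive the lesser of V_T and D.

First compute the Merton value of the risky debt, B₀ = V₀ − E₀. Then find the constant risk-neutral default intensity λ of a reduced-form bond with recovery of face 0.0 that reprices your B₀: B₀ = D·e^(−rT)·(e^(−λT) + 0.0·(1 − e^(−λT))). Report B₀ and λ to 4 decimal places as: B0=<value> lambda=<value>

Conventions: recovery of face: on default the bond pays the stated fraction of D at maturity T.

B0=198.7499 lambda=0.0447

Apply the equity-as-call identities (strike 298.0217, horizon 7.2395 years):
d₁ = [ln(V₀/D) + (r + σ²/2)T] / (σ√T)
   = [ln(380.9285/298.0217) + (0.0113 + 0.5·0.3629²)·7.2395] / (0.3629·√7.2395)
   = [0.245445 + 0.558514] / 0.976430 = 0.823366
d₂ = d₁ − σ√T = 0.823366 − 0.976430 = -0.153064
N(d₁) = 0.794850,  N(d₂) = 0.439174,  e^(−rT) = 0.921450
E₀ = V₀·N(d₁) − D·e^(−rT)·N(d₂)
   = 380.9285·0.794850 − 298.0217·0.921450·0.439174 = 182.178558
B₀ = V₀ − E₀ = 380.9285 − 182.178558 = 198.749942
e^(−λT) = (B₀·e^(rT)/D − 0)/(1 − 0) = (198.7499·1.085246/298.0217 − 0)/1 = 0.72374750
λ = −ln(0.72374750)/7.2395 = 0.044660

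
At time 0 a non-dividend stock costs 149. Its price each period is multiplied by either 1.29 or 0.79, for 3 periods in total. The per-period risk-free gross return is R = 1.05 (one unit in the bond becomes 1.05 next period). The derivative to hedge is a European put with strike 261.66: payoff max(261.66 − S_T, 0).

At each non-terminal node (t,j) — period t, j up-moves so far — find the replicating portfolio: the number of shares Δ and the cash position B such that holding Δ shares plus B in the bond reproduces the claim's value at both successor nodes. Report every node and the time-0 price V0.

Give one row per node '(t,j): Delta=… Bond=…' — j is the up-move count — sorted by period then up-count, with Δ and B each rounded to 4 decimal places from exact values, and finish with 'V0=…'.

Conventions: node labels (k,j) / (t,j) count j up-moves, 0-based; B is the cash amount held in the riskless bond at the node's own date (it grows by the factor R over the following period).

(0,0): Delta=-0.8084 Bond=204.5537
(1,0): Delta=-1.0000 Bond=237.3333
(1,1): Delta=-0.7001 Bond=193.9643
(2,0): Delta=-1.0000 Bond=249.2000
(2,1): Delta=-1.0000 Bond=249.2000
(2,2): Delta=-0.5306 Bond=161.6279
V0=84.1005

Since d<R<u, set p* = (R−d)/(u−d) = 0.5200; price each node as the discounted p*-expectation of its children.
Terminal payoffs: V(3,0)=188.1972, V(3,1)=141.7017, V(3,2)=65.7788, V(3,3)=0.0000
Node (2,0) S=92.9909: V=(p*·141.7017+(1−p*)·188.1972)/1.05=156.2091; Δ=(141.7017−188.1972)/(119.9583−73.4628)=-1.0000; B=V−Δ·S=249.2000
Node (2,1) S=151.8459: V=(p*·65.7788+(1−p*)·141.7017)/1.05=97.3541; Δ=(65.7788−141.7017)/(195.8812−119.9583)=-1.0000; B=V−Δ·S=249.2000
Node (2,2) S=247.9509: V=(p*·0.0000+(1−p*)·65.7788)/1.05=30.0703; Δ=(0.0000−65.7788)/(319.8567−195.8812)=-0.5306; B=V−Δ·S=161.6279
Node (1,0) S=117.7100: V=(p*·97.3541+(1−p*)·156.2091)/1.05=119.6233; Δ=(97.3541−156.2091)/(151.8459−92.9909)=-1.0000; B=V−Δ·S=237.3333
Node (1,1) S=192.2100: V=(p*·30.0703+(1−p*)·97.3541)/1.05=59.3967; Δ=(30.0703−97.3541)/(247.9509−151.8459)=-0.7001; B=V−Δ·S=193.9643
Node (0,0) S=149.0000: V=(p*·59.3967+(1−p*)·119.6233)/1.05=84.1005; Δ=(59.3967−119.6233)/(192.2100−117.7100)=-0.8084; B=V−Δ·S=204.5537
Verification: the root portfolio costs Δ(0,0)·S0 + B(0,0) = 84.1005, matching V0.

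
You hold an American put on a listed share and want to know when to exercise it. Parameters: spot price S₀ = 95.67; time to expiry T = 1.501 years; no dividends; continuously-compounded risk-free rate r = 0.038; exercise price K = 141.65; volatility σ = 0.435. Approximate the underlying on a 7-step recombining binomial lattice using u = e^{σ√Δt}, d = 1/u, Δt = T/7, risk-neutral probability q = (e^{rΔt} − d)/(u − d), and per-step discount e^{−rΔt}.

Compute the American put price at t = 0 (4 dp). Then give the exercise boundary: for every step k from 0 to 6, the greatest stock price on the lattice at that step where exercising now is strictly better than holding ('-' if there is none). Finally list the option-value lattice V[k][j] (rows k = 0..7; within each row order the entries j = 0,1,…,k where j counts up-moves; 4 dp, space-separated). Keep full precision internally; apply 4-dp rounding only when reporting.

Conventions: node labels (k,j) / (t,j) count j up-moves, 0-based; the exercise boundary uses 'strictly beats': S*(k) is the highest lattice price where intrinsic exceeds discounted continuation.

price = 50.5955
boundary = - - 63.9460 78.2158 63.9460 78.2158 95.6700
tree:
50.5955
63.7453 36.6468
77.7040 49.1131 23.2260
89.3704 63.4342 33.8178 11.6856
98.9084 77.7040 47.4307 19.0546 3.5788
106.7062 89.3704 63.4342 30.2087 6.8074 0.0000
113.0814 98.9084 77.7040 45.9800 12.9488 0.0000 0.0000
118.2935 106.7062 89.3704 63.4342 24.6308 0.0000 0.0000 0.0000

params: Δt=0.21443 u=1.22315 d=0.81756 q=0.46998 e^(-rΔt)=0.99188
t_7 payoffs: 118.2935 106.7062 89.3704 63.4342 24.6308 0.0000 0.0000 0.0000
t_6: node(6,0) S=28.5686 payoff=113.0814 vs cont=111.9319 → 113.0814 [stop]  node(6,1) S=42.7416 payoff=98.9084 vs cont=97.7589 → 98.9084 [stop]  node(6,2) S=63.9460 payoff=77.7040 vs cont=76.5545 → 77.7040 [stop]  node(6,3) S=95.6700 payoff=45.9800 vs cont=44.8305 → 45.9800 [stop]  node(6,4) S=143.1325 payoff=0.0000 vs cont=12.9488 → 12.9488 [wait]  node(6,5) S=214.1414 payoff=0.0000 vs cont=0.0000 → 0.0000 [wait]  node(6,6) S=320.3784 payoff=0.0000 vs cont=0.0000 → 0.0000 [wait]  ⇒ S*(6)=95.6700
t_5: node(5,0) S=34.9438 payoff=106.7062 vs cont=105.5567 → 106.7062 [stop]  node(5,1) S=52.2796 payoff=89.3704 vs cont=88.2209 → 89.3704 [stop]  node(5,2) S=78.2158 payoff=63.4342 vs cont=62.2847 → 63.4342 [stop]  node(5,3) S=117.0192 payoff=24.6308 vs cont=30.2087 → 30.2087 [wait]  node(5,4) S=175.0731 payoff=0.0000 vs cont=6.8074 → 6.8074 [wait]  node(5,5) S=261.9280 payoff=0.0000 vs cont=0.0000 → 0.0000 [wait]  ⇒ S*(5)=78.2158
t_4: node(4,0) S=42.7416 payoff=98.9084 vs cont=97.7589 → 98.9084 [stop]  node(4,1) S=63.9460 payoff=77.7040 vs cont=76.5545 → 77.7040 [stop]  node(4,2) S=95.6700 payoff=45.9800 vs cont=47.4307 → 47.4307 [wait]  node(4,3) S=143.1325 payoff=0.0000 vs cont=19.0546 → 19.0546 [wait]  node(4,4) S=214.1414 payoff=0.0000 vs cont=3.5788 → 3.5788 [wait]  ⇒ S*(4)=63.9460
t_3: node(3,0) S=52.2796 payoff=89.3704 vs cont=88.2209 → 89.3704 [stop]  node(3,1) S=78.2158 payoff=63.4342 vs cont=62.9610 → 63.4342 [stop]  node(3,2) S=117.0192 payoff=24.6308 vs cont=33.8178 → 33.8178 [wait]  node(3,3) S=175.0731 payoff=0.0000 vs cont=11.6856 → 11.6856 [wait]  ⇒ S*(3)=78.2158
t_2: node(2,0) S=63.9460 payoff=77.7040 vs cont=76.5545 → 77.7040 [stop]  node(2,1) S=95.6700 payoff=45.9800 vs cont=49.1131 → 49.1131 [wait]  node(2,2) S=143.1325 payoff=0.0000 vs cont=23.2260 → 23.2260 [wait]  ⇒ S*(2)=63.9460
t_1: node(1,0) S=78.2158 payoff=63.4342 vs cont=63.7453 → 63.7453 [wait]  node(1,1) S=117.0192 payoff=24.6308 vs cont=36.6468 → 36.6468 [wait]  ⇒ S*(1)=-
t_0: node(0,0) S=95.6700 payoff=45.9800 vs cont=50.5955 → 50.5955 [wait]  ⇒ S*(0)=-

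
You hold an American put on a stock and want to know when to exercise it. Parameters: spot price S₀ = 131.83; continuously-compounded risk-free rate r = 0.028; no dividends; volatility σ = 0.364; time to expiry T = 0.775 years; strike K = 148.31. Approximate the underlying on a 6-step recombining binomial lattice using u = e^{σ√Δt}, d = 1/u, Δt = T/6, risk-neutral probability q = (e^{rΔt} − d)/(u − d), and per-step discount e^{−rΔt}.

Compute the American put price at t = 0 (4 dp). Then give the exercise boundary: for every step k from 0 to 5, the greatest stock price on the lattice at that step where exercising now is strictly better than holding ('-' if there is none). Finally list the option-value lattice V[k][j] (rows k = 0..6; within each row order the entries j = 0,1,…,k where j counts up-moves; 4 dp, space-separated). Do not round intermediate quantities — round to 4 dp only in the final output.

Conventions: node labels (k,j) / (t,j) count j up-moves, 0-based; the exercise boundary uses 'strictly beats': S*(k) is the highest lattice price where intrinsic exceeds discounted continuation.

params: Δt=0.12917 u=1.13976 d=0.87738 q=0.48115 e^(-rΔt)=0.99639
t_6 payoffs: 88.1752 70.1912 46.8290 16.4800 0.0000 0.0000 0.0000
t_5: node(5,0) S=68.5395 payoff=79.7705 vs cont=79.2351 → 79.7705 [stop]  node(5,1) S=89.0369 payoff=59.2731 vs cont=58.7377 → 59.2731 [stop]  node(5,2) S=115.6644 payoff=32.6456 vs cont=32.1102 → 32.6456 [stop]  node(5,3) S=150.2550 payoff=0.0000 vs cont=8.5198 → 8.5198 [wait]  node(5,4) S=195.1904 payoff=0.0000 vs cont=0.0000 → 0.0000 [wait]  node(5,5) S=253.5642 payoff=0.0000 vs cont=0.0000 → 0.0000 [wait]  ⇒ S*(5)=115.6644
t_4: node(4,0) S=78.1188 payoff=70.1912 vs cont=69.6558 → 70.1912 [stop]  node(4,1) S=101.4810 payoff=46.8290 vs cont=46.2936 → 46.8290 [stop]  node(4,2) S=131.8300 payoff=16.4800 vs cont=20.9615 → 20.9615 [wait]  node(4,3) S=171.2552 payoff=0.0000 vs cont=4.4045 → 4.4045 [wait]  node(4,4) S=222.4709 payoff=0.0000 vs cont=0.0000 → 0.0000 [wait]  ⇒ S*(4)=101.4810
t_3: node(3,0) S=89.0369 payoff=59.2731 vs cont=58.7377 → 59.2731 [stop]  node(3,1) S=115.6644 payoff=32.6456 vs cont=34.2587 → 34.2587 [wait]  node(3,2) S=150.2550 payoff=0.0000 vs cont=12.9482 → 12.9482 [wait]  node(3,3) S=195.1904 payoff=0.0000 vs cont=2.2770 → 2.2770 [wait]  ⇒ S*(3)=89.0369
t_2: node(2,0) S=101.4810 payoff=46.8290 vs cont=47.0669 → 47.0669 [wait]  node(2,1) S=131.8300 payoff=16.4800 vs cont=23.9185 → 23.9185 [wait]  node(2,2) S=171.2552 payoff=0.0000 vs cont=7.7856 → 7.7856 [wait]  ⇒ S*(2)=-
t_1: node(1,0) S=115.6644 payoff=32.6456 vs cont=35.7994 → 35.7994 [wait]  node(1,1) S=150.2550 payoff=0.0000 vs cont=16.0978 → 16.0978 [wait]  ⇒ S*(1)=-
t_0: node(0,0) S=131.8300 payoff=16.4800 vs cont=26.2249 → 26.2249 [wait]  ⇒ S*(0)=-

price = 26.2249
boundary = - - - 89.0369 101.4810 115.6644
tree:
26.2249
35.7994 16.0978
47.0669 23.9185 7.7856
59.2731 34.2587 12.9482 2.2770
70.1912 46.8290 20.9615 4.4045 0.0000
79.7705 59.2731 32.6456 8.5198 0.0000 0.0000
88.1752 70.1912 46.8290 16.4800 0.0000 0.0000 0.0000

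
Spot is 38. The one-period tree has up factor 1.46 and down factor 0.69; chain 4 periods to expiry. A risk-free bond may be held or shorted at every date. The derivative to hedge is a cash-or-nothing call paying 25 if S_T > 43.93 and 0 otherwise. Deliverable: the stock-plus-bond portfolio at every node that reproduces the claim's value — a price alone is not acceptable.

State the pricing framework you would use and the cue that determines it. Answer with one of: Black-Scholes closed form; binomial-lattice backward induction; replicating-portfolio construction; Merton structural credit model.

Key observation: what is demanded is not a single number but the (Δ, B) position at each node of the 1.46/0.69 tree starting at 38; constructing those positions is the replicating-portfolio method.

framework: replicating-portfolio construction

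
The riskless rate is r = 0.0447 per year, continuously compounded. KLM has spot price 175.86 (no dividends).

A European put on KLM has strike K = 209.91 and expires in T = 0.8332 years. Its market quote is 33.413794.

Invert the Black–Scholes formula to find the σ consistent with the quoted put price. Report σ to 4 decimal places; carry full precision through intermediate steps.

At σ = 0.2491 the Black–Scholes value reproduces the quote:
σ√T = 0.2491·√0.8332 = 0.227378
d₁ = (ln(S/K) + (r+σ²/2)T) / (σ√T) = (ln(175.86/209.91) + (0.0447+0.2491²/2)·0.8332) / 0.227378 = (-0.176991 + 0.063094) / 0.227378 = -0.500912
d₂ = d₁ − σ√T = -0.500912 − 0.227378 = -0.728289
e^{−rT} = 0.963441
N(−d₁) = 0.691783,  N(−d₂) = 0.766782
V = K·e^{−rT}·N(−d₂) − S·N(−d₁) = 155.070805 − 121.657011 = 33.413794 (matching the quote); vega is positive throughout, so no other σ reproduces this price

sigma = 0.2491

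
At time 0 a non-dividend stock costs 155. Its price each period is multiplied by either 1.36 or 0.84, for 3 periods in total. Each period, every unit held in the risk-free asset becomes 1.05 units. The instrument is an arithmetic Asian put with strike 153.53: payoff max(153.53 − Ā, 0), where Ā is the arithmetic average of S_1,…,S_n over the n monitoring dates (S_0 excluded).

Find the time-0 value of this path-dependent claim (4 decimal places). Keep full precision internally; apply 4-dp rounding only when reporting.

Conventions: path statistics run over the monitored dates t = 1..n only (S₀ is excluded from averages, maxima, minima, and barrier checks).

No-arbitrage gives p* = (R−d)/(u−d) = 0.4038: enumerate every path, weight its payoff by its p*-probability, and discount by R^3.
Enumerate all 2^3 = 8 price paths (U = up ×1.36, D = down ×0.84); each path with k up-moves has probability p*^k·(1−p*)^(3−k).
DDD: Ā=110.4790, payoff=43.0510, prob=0.211873
UDD: Ā=178.8708, payoff=0.0000, prob=0.143527
DUD: Ā=152.0042, payoff=1.5258, prob=0.143527
UUD: Ā=246.1020, payoff=0.0000, prob=0.097228
DDU: Ā=129.4362, payoff=24.0938, prob=0.143527
UDU: Ā=209.5633, payoff=0.0000, prob=0.097228
DUU: Ā=182.6966, payoff=0.0000, prob=0.097228
UUU: Ā=295.7946, payoff=0.0000, prob=0.065864
Price = Σ prob·payoff / R^3 = 12.798432 / 1.157625 = 11.0558

price = 11.0558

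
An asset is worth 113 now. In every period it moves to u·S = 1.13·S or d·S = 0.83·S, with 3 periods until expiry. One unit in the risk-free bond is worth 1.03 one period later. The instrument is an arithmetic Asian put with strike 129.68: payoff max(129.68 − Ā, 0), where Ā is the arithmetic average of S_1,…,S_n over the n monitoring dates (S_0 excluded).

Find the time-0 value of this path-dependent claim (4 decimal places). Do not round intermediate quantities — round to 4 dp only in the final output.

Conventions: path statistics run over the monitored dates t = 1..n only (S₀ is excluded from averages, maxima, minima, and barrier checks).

price = 13.2134

With p* = (R−d)/(u−d) = 0.6667, sum probability × payoff across the paths and divide by R^3.
Enumerate all 2^3 = 8 price paths (U = up ×1.13, D = down ×0.83); each path with k up-moves has probability p*^k·(1−p*)^(3−k).
DDD: Ā=78.7492, payoff=50.9308, prob=0.037037
UDD: Ā=107.2128, payoff=22.4672, prob=0.074074
DUD: Ā=95.9128, payoff=33.7672, prob=0.074074
UUD: Ā=130.5801, payoff=0.0000, prob=0.148148
DDU: Ā=86.5338, payoff=43.1462, prob=0.074074
UDU: Ā=117.8111, payoff=11.8689, prob=0.148148
DUU: Ā=106.5111, payoff=23.1689, prob=0.148148
UUU: Ā=145.0090, payoff=0.0000, prob=0.296296
Price = Σ prob·payoff / R^3 = 14.438656 / 1.092727 = 13.2134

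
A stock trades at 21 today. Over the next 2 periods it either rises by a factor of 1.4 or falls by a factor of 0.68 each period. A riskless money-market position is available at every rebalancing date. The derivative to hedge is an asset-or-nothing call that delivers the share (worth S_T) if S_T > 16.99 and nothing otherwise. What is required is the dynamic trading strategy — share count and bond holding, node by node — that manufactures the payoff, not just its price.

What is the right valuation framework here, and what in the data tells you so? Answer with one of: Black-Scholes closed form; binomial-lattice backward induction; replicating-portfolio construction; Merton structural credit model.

framework: replicating-portfolio construction

Key observation: the deliverable is the dynamic trading strategy on the 2-step tree (spot 21, moves 1.4 and 0.68), so the valuation must go through the node-by-node replicating-portfolio solve.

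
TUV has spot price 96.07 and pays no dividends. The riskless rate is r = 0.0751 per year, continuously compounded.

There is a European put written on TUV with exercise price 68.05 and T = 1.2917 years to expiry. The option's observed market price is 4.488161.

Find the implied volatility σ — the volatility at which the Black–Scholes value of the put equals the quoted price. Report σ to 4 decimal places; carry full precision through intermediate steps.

At σ = 0.4647 the Black–Scholes value reproduces the quote:
σ√T = 0.4647·√1.2917 = 0.528145
d₁ = (ln(S/K) + (r+σ²/2)T) / (σ√T) = (ln(96.07/68.05) + (0.0751+0.4647²/2)·1.2917) / 0.528145 = (0.344834 + 0.236475) / 0.528145 = 1.100662
d₂ = d₁ − σ√T = 1.100662 − 0.528145 = 0.572517
e^{−rT} = 0.907550
N(−d₁) = 0.135522,  N(−d₂) = 0.283486
V = K·e^{−rT}·N(−d₂) − S·N(−d₁) = 17.507740 − 13.019579 = 4.488161 (the quoted price), and the Black–Scholes price is strictly increasing in σ, so σ is unique

sigma = 0.4647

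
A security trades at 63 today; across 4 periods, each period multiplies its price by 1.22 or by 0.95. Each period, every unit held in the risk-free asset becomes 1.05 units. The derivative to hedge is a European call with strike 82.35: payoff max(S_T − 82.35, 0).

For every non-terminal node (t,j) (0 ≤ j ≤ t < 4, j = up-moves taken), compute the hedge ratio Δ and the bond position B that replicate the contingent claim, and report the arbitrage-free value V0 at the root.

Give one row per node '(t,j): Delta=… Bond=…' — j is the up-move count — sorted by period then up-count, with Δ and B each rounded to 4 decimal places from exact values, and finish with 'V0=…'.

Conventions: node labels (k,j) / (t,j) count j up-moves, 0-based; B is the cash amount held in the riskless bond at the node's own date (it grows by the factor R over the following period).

Arbitrage-free pricing uses the up-move probability p* = (R−d)/(u−d) = 0.3704, discounting each step at R = 1.05.
Payoffs at expiry: V(4,0)=0.0000, V(4,1)=0.0000, V(4,2)=2.2767, V(4,3)=26.3285, V(4,4)=57.2161
(3,0): S=54.0146. Δ = (V_up−V_dn)/(S_up−S_dn) = (0.0000−0.0000)/(65.8978−51.3139) = 0.0000. V = [p*·0.0000 + (1−p*)·0.0000]/1.05 = 0.0000. B = V − Δ·S = 0.0000.
(3,1): S=69.3661. Δ = (V_up−V_dn)/(S_up−S_dn) = (2.2767−0.0000)/(84.6267−65.8978) = 0.1216. V = [p*·2.2767 + (1−p*)·0.0000]/1.05 = 0.8031. B = V − Δ·S = -7.6292.
(3,2): S=89.0807. Δ = (V_up−V_dn)/(S_up−S_dn) = (26.3285−2.2767)/(108.6785−84.6267) = 1.0000. V = [p*·26.3285 + (1−p*)·2.2767]/1.05 = 10.6522. B = V − Δ·S = -78.4286.
(3,3): S=114.3984. Δ = (V_up−V_dn)/(S_up−S_dn) = (57.2161−26.3285)/(139.5661−108.6785) = 1.0000. V = [p*·57.2161 + (1−p*)·26.3285]/1.05 = 35.9699. B = V − Δ·S = -78.4286.
(2,0): S=56.8575. Δ = (V_up−V_dn)/(S_up−S_dn) = (0.8031−0.0000)/(69.3661−54.0146) = 0.0523. V = [p*·0.8031 + (1−p*)·0.0000]/1.05 = 0.2833. B = V − Δ·S = -2.6911.
(2,1): S=73.0170. Δ = (V_up−V_dn)/(S_up−S_dn) = (10.6522−0.8031)/(89.0807−69.3661) = 0.4996. V = [p*·10.6522 + (1−p*)·0.8031]/1.05 = 4.2389. B = V − Δ·S = -32.2392.
(2,2): S=93.7692. Δ = (V_up−V_dn)/(S_up−S_dn) = (35.9699−10.6522)/(114.3984−89.0807) = 1.0000. V = [p*·35.9699 + (1−p*)·10.6522]/1.05 = 19.0753. B = V − Δ·S = -74.6939.
(1,0): S=59.8500. Δ = (V_up−V_dn)/(S_up−S_dn) = (4.2389−0.2833)/(73.0170−56.8575) = 0.2448. V = [p*·4.2389 + (1−p*)·0.2833]/1.05 = 1.6651. B = V − Δ·S = -12.9855.
(1,1): S=76.8600. Δ = (V_up−V_dn)/(S_up−S_dn) = (19.0753−4.2389)/(93.7692−73.0170) = 0.7149. V = [p*·19.0753 + (1−p*)·4.2389]/1.05 = 9.2704. B = V − Δ·S = -45.6792.
(0,0): S=63.0000. Δ = (V_up−V_dn)/(S_up−S_dn) = (9.2704−1.6651)/(76.8600−59.8500) = 0.4471. V = [p*·9.2704 + (1−p*)·1.6651]/1.05 = 4.2684. B = V − Δ·S = -23.8993.
Verification: the root portfolio costs Δ(0,0)·S0 + B(0,0) = 4.2684, matching V0.

(0,0): Delta=0.4471 Bond=-23.8993
(1,0): Delta=0.2448 Bond=-12.9855
(1,1): Delta=0.7149 Bond=-45.6792
(2,0): Delta=0.0523 Bond=-2.6911
(2,1): Delta=0.4996 Bond=-32.2392
(2,2): Delta=1.0000 Bond=-74.6939
(3,0): Delta=0.0000 Bond=0.0000
(3,1): Delta=0.1216 Bond=-7.6292
(3,2): Delta=1.0000 Bond=-78.4286
(3,3): Delta=1.0000 Bond=-78.4286
V0=4.2684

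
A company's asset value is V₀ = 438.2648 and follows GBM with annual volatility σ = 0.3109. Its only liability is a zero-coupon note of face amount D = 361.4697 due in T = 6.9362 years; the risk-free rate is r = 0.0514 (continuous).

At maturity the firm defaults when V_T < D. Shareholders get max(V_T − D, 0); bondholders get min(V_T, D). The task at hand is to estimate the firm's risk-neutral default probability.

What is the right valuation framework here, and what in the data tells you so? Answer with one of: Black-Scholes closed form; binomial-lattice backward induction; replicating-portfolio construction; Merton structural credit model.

Key observation: assets follow a GBM and default happens iff V_T < 361.4697; valuing claims on that split (equity as a call, risky debt as the residual) is the structural model's definition.

framework: Merton structural credit model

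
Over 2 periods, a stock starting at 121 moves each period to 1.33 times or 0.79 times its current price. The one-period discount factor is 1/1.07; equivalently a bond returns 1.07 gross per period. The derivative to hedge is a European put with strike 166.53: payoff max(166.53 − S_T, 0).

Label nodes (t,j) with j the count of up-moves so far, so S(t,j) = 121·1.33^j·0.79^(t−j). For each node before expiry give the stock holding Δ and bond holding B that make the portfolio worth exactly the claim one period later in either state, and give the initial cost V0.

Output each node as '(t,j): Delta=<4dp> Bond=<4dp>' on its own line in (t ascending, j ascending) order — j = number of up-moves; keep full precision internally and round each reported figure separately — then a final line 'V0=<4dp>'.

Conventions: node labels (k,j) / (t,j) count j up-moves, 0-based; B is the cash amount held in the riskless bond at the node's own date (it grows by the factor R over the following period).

(0,0): Delta=-0.6477 Bond=113.9772
(1,0): Delta=-1.0000 Bond=155.6355
(1,1): Delta=-0.4533 Bond=90.6815
V0=35.6100

The replicating-portfolio and risk-neutral prices coincide; use p* = (1.07−0.79)/(1.33−0.79) = 0.5185 for the latter.
Terminal payoffs: V(2,0)=91.0139, V(2,1)=39.3953, V(2,2)=0.0000
(1,0): S=95.5900. Δ = (V_up−V_dn)/(S_up−S_dn) = (39.3953−91.0139)/(127.1347−75.5161) = -1.0000. V = [p*·39.3953 + (1−p*)·91.0139]/1.07 = 60.0455. B = V − Δ·S = 155.6355.
(1,1): S=160.9300. Δ = (V_up−V_dn)/(S_up−S_dn) = (0.0000−39.3953)/(214.0369−127.1347) = -0.4533. V = [p*·0.0000 + (1−p*)·39.3953]/1.07 = 17.7272. B = V − Δ·S = 90.6815.
(0,0): S=121.0000. Δ = (V_up−V_dn)/(S_up−S_dn) = (17.7272−60.0455)/(160.9300−95.5900) = -0.6477. V = [p*·17.7272 + (1−p*)·60.0455]/1.07 = 35.6100. B = V − Δ·S = 113.9772.
Verification: the root portfolio costs Δ(0,0)·S0 + B(0,0) = 35.6100, matching V0.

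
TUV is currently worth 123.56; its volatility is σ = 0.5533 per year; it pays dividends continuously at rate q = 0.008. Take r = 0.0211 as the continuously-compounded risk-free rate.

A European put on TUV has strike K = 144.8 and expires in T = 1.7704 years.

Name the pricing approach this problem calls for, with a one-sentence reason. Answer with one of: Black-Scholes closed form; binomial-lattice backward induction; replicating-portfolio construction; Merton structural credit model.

framework: Black-Scholes closed form

Key observation: a European claim on TUV (strike 144.8) — a lognormal (GBM) underlying with constant rate and volatility — has an exact closed-form value; no lattice or capital structure is involved.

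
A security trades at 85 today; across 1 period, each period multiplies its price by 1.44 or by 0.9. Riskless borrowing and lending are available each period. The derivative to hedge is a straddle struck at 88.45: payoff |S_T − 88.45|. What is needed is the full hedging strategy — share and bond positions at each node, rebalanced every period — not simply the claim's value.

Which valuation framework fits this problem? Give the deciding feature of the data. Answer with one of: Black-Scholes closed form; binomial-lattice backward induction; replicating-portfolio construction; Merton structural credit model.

Key observation: a price alone would not answer the question — the per-node share/bond construction on the spot-85, 1.44/0.9 tree is required, and only the replicating-portfolio method yields it.

framework: replicating-portfolio construction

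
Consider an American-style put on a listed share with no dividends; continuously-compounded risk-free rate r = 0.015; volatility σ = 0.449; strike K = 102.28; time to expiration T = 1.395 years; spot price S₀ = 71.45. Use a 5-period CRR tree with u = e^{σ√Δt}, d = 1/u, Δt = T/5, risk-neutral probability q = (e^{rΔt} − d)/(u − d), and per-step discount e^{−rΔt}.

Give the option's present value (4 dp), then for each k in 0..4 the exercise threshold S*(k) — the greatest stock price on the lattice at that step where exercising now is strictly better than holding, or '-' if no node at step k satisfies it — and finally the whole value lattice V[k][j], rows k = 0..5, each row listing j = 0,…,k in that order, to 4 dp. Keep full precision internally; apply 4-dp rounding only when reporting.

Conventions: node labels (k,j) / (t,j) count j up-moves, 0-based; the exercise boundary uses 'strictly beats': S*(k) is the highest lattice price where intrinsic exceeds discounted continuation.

Δt=0.27900, u=1.26765, d=0.78886, q=0.44974, disc=e^(-rΔt)=0.99582
k=5 terminal: V=max(K-S,0) → 80.4523 67.2044 45.9158 11.7065 0.0000 0.0000
k=4: j=0 S=27.6698 intr=74.6102 cont=74.1830 V=74.6102[EX]; j=1 S=44.4636 intr=57.8164 cont=57.3893 V=57.8164[EX]; j=2 S=71.4500 intr=30.8300 cont=30.4029 V=30.8300[EX]; j=3 S=114.8154 intr=0.0000 cont=6.4147 V=6.4147[hold]; j=4 S=184.5007 intr=0.0000 cont=0.0000 V=0.0000[hold]  S*(4)=71.4500
k=3: j=0 S=35.0756 intr=67.2044 cont=66.7772 V=67.2044[EX]; j=1 S=56.3642 intr=45.9158 cont=45.4887 V=45.9158[EX]; j=2 S=90.5735 intr=11.7065 cont=19.7664 V=19.7664[hold]; j=3 S=145.5456 intr=0.0000 cont=3.5150 V=3.5150[hold]  S*(3)=56.3642
k=2: j=0 S=44.4636 intr=57.8164 cont=57.3893 V=57.8164[EX]; j=1 S=71.4500 intr=30.8300 cont=34.0126 V=34.0126[hold]; j=2 S=114.8154 intr=0.0000 cont=12.4054 V=12.4054[hold]  S*(2)=44.4636
k=1: j=0 S=56.3642 intr=45.9158 cont=46.9141 V=46.9141[hold]; j=1 S=90.5735 intr=11.7065 cont=24.1934 V=24.1934[hold]  S*(1)=-
k=0: j=0 S=71.4500 intr=30.8300 cont=36.5423 V=36.5423[hold]  S*(0)=-

price = 36.5423
boundary = - - 44.4636 56.3642 71.4500
tree:
36.5423
46.9141 24.1934
57.8164 34.0126 12.4054
67.2044 45.9158 19.7664 3.5150
74.6102 57.8164 30.8300 6.4147 0.0000
80.4523 67.2044 45.9158 11.7065 0.0000 0.0000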